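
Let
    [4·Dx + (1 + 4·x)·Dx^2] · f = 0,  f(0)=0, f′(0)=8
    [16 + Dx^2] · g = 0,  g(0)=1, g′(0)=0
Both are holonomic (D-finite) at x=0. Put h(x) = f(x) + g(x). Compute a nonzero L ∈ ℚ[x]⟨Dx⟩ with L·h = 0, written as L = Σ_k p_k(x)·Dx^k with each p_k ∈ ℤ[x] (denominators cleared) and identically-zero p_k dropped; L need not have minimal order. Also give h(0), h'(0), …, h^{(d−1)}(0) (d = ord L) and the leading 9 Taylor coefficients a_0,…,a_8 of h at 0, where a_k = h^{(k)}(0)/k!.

f: a_k = 0, 8, -16, 128/3, -128, 2048/5, -4096/3, 32768/7, -16384, …
g: a_k = 1, 0, -8, 0, 32/3, 0, -256/45, 0, 512/315, …
h₀=f+g: left-lcm gives L₀, ord ≤ 4.
L = (448 + 512·x + 1024·x^2)·Dx + (48 + 320·x + 768·x^2 + 1024·x^3)·Dx^2 + (28 + 32·x + 64·x^2)·Dx^3 + (3 + 20·x + 48·x^2 + 64·x^3)·Dx^4  (order 4).
h: a_k = 1, 8, -24, 128/3, -352/3, 2048/5, -61696/45, 32768/7, -5160448/315, …
ICs: h(0) = 1, h′(0) = 8, h′′(0) = -48, h′′′(0) = 256.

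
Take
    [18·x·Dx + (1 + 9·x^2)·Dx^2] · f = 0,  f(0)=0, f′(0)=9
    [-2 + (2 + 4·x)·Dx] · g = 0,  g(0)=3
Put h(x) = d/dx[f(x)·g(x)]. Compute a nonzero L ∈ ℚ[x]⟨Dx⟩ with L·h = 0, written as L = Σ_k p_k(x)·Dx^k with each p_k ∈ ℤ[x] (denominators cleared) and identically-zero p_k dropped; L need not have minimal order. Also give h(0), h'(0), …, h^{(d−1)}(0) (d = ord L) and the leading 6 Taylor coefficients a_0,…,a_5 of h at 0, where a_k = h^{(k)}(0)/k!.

f: a_k = 0, 9, 0, -27, 0, 729/5, …
g: a_k = 3, 3, -3/2, 3/2, -15/8, 21/8, …
h₀=f·g: eliminate ⇒ L₀, order ≤ 2·1.
h=h₀': d/dx-closure on L₀ ⇒ L.
L = (5 + 60·x - 84·x^2 - 324·x^3 - 81·x^4) + (8 + 58·x + 18·x^2 - 618·x^3 - 1134·x^4 - 324·x^5)·Dx + (1 - 2·x - 14·x^2 - 54·x^3 - 219·x^4 - 324·x^5 - 108·x^6)·Dx^2  (order 2).
h: a_k = 27, 54, -567/2, -270, 18441/8, 50463/20, …
ICs: h(0) = 27, h′(0) = 54.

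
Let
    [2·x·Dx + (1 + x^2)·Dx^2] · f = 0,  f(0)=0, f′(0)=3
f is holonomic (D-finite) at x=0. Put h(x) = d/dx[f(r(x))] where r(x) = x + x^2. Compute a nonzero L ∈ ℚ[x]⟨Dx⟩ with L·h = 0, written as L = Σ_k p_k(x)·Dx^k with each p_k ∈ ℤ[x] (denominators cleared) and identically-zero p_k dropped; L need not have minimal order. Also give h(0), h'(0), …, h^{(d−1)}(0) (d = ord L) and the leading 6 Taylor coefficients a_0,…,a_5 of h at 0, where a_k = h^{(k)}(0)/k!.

L = (-2 + 2·x + 8·x^2 + 12·x^3 + 6·x^4) + (1 + 2·x + x^2 + 4·x^3 + 5·x^4 + 2·x^5)·Dx  (order 1).
h: a_k = 3, 6, -3, -12, -12, 12, …
ICs: h(0) = 3.

f: a_k = 0, 3, 0, -1, 0, 3/5, …
h₀=f(r): pull back L_f along r ⇒ L₀.
h=h₀': d/dx-closure on L₀ ⇒ L.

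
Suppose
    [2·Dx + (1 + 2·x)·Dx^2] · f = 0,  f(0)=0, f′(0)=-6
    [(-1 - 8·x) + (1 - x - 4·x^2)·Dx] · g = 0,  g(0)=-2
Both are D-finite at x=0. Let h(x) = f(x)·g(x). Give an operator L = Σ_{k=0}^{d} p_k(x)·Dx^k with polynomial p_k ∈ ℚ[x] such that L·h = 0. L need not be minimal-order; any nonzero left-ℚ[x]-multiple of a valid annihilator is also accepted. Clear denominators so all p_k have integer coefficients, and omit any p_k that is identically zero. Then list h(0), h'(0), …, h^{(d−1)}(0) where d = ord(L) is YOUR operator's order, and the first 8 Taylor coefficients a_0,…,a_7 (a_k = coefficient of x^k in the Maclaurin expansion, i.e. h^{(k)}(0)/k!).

f: a_k = 0, -6, 6, -8, 12, -96/5, 32, -384/7, …
g: a_k = -2, -2, -10, -18, -58, -130, -362, -882, …
f·g: L₀ = L_f ⊗_s L_g, ord ≤ 2·1.
L = (10 + 32·x) + (22·x + 40·x^2)·Dx + (-1 - x + 6·x^2 + 8·x^3)·Dx^2  (order 2).
h: a_k = 0, 12, 0, 64, 40, 1672/5, 2152/5, 13144/7, …
ICs: h(0) = 0, h′(0) = 12.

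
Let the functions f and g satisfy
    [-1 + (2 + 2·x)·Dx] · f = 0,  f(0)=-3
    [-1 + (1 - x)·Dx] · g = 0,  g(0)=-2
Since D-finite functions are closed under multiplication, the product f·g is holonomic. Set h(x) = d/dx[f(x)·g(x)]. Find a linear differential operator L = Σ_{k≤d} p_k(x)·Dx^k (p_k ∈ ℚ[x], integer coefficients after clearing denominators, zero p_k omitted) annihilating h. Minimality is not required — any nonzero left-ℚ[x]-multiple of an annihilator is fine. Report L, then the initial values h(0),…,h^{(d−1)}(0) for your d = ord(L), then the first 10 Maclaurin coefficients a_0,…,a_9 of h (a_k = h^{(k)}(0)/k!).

L = (11 + 18·x + 3·x^2) + (-6 - 2·x + 6·x^2 + 2·x^3)·Dx  (order 1).
h: a_k = 9, 33/2, 207/8, 537/16, 5475/128, 12951/256, 61131/1024, 138441/2048, 2511243/32768, 5544075/65536, …
ICs: h(0) = 9.

f: a_k = -3, -3/2, 3/8, -3/16, 15/128, -21/256, 63/1024, -99/2048, 1287/32768, -2145/65536, …
g: a_k = -2, -2, -2, -2, -2, -2, -2, -2, -2, -2, …
h₀=f·g: eliminate ⇒ L₀, order ≤ 1·1.
h=h₀': d/dx-closure on L₀ ⇒ L.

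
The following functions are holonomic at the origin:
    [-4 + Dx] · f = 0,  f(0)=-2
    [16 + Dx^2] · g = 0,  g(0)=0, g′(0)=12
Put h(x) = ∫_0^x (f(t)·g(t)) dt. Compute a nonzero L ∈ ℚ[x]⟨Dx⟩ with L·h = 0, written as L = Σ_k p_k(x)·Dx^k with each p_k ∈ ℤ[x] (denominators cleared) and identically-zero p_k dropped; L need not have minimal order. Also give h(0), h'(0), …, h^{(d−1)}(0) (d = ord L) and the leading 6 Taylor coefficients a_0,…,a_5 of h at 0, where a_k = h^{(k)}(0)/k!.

L = 32·Dx - 8·Dx^2 + Dx^3  (order 3).
h: a_k = 0, 0, -12, -32, -32, 0, …
ICs: h(0) = 0, h′(0) = 0, h′′(0) = -24.

f: a_k = -2, -8, -16, -64/3, -64/3, -256/15, …
g: a_k = 0, 12, 0, -32, 0, 128/5, …
L₀ := L_f ⊗_s L_g (sym. prod.), ord ≤ 2.
h=∫₀ˣh₀: take L = L₀·Dx.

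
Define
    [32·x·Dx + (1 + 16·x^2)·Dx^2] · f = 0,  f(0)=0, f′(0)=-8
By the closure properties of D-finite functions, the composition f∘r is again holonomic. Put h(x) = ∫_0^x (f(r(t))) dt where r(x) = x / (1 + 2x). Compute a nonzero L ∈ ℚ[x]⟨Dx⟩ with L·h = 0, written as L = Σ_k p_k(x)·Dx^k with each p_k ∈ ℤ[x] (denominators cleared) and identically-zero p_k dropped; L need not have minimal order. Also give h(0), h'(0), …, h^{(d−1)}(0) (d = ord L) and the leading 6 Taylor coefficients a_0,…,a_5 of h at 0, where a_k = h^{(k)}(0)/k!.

f: a_k = 0, -8, 0, 128/3, 0, -2048/5, …
L₀ from L_f via x↦r, Dx↦r'^{-1}Dx.
h=∫h₀ ⇒ L = L₀·Dx.
L = (4 + 40·x)·Dx^2 + (1 + 4·x + 20·x^2)·Dx^3  (order 3).
h: a_k = 0, 0, -4, 16/3, 8/3, -192/5, …
ICs: h(0) = 0, h′(0) = 0, h′′(0) = -8.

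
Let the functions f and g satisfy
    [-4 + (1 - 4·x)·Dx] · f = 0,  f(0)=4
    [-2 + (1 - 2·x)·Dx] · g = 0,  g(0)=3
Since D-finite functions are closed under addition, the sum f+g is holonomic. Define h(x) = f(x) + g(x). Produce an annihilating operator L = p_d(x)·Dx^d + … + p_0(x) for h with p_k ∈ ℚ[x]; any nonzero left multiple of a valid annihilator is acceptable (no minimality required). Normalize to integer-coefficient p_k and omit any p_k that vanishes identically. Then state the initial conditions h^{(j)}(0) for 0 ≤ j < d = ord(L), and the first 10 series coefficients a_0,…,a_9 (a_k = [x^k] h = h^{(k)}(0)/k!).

L = -16 + (12 - 32·x)·Dx + (-1 + 6·x - 8·x^2)·Dx^2  (order 2).
h: a_k = 7, 22, 76, 280, 1072, 4192, 16576, 65920, 262912, 1050112, …
ICs: h(0) = 7, h′(0) = 22.

f: a_k = 4, 16, 64, 256, 1024, 4096, 16384, 65536, 262144, 1048576, …
g: a_k = 3, 6, 12, 24, 48, 96, 192, 384, 768, 1536, …
Sum ⇒ L₀ = lclm(L_f,L_g) in ℚ(x)⟨Dx⟩.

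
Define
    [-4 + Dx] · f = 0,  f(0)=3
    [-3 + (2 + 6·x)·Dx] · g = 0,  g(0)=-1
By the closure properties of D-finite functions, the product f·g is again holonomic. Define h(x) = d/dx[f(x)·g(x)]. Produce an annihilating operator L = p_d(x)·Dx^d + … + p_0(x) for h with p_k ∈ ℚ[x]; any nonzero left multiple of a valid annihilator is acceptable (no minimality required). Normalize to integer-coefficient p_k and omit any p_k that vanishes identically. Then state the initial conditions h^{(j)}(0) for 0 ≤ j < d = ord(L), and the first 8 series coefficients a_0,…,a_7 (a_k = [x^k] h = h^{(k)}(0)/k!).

L = (103 + 528·x + 576·x^2) + (-22 - 114·x - 144·x^2)·Dx  (order 1).
h: a_k = -33/2, -309/4, -2859/16, -8161/32, -76883/256, -497863/2560, -9695729/30720, 133285631/430080, …
ICs: h(0) = -33/2.

f: a_k = 3, 12, 24, 32, 32, 128/5, 256/15, 1024/105, …
g: a_k = -1, -3/2, 9/8, -27/16, 405/128, -1701/256, 15309/1024, -72171/2048, …
h₀=f·g: eliminate ⇒ L₀, order ≤ 1·1.
Derive L from L₀ (diff closure).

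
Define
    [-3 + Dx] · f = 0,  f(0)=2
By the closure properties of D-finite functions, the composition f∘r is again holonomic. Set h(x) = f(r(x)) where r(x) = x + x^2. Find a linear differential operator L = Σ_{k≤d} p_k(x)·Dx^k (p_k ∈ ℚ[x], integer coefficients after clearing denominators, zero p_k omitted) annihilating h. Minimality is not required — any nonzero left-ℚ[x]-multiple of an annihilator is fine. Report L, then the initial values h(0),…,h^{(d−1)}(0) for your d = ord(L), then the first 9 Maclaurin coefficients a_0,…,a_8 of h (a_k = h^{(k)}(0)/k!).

L = (-3 - 6·x) + Dx  (order 1).
h: a_k = 2, 6, 15, 27, 171/4, 1161/20, 2871/40, 4509/56, 188217/2240, …
ICs: h(0) = 2.

f: a_k = 2, 6, 9, 9, 27/4, 81/20, 81/40, 243/280, 729/2240, …
Change of var in L_f (x↦r) gives L₀.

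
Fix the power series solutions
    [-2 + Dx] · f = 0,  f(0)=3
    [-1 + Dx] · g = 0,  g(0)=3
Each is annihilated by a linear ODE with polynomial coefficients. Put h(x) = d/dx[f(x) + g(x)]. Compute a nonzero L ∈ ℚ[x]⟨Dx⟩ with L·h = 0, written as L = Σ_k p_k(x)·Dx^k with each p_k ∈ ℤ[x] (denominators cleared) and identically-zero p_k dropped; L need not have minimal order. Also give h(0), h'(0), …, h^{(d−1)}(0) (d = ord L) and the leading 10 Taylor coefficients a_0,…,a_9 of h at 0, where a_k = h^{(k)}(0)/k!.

f: a_k = 3, 6, 6, 4, 2, 4/5, 4/15, 8/105, 2/105, 4/945, …
g: a_k = 3, 3, 3/2, 1/2, 1/8, 1/40, 1/240, 1/1680, 1/13440, 1/120960, …
f+g: L₀ = lclm(L_f,L_g), ord ≤ 1+1.
h₀' ⇒ L via d/dx closure of L₀.
L = 2 - 3·Dx + Dx^2  (order 2).
h: a_k = 9, 15, 27/2, 17/2, 33/8, 13/8, 43/80, 257/1680, 171/4480, 205/24192, …
ICs: h(0) = 9, h′(0) = 15.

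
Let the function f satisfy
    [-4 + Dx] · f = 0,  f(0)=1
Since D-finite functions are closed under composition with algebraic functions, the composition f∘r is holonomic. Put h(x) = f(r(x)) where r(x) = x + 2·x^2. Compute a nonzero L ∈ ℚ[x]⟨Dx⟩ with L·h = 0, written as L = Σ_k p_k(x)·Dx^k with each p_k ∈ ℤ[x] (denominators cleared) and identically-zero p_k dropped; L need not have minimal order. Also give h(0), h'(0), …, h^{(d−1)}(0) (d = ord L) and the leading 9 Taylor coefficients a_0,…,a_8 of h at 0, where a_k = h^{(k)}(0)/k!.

L = (-4 - 16·x) + Dx  (order 1).
h: a_k = 1, 4, 16, 128/3, 320/3, 3328/15, 19456/45, 237568/315, 391168/315, …
ICs: h(0) = 1.

f: a_k = 1, 4, 8, 32/3, 32/3, 128/15, 256/45, 1024/315, 512/315, …
f∘r: x↦r, Dx↦Dx/r' in L_f ⇒ L₀.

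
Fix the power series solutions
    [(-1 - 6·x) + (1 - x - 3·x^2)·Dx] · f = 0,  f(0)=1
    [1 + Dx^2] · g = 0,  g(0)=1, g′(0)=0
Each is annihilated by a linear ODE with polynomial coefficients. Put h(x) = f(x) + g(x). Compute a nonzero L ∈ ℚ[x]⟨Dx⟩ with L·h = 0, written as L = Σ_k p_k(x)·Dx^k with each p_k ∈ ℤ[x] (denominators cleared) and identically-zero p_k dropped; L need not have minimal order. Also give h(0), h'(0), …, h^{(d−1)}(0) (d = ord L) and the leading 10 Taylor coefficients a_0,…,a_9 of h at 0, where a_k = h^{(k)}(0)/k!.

f: a_k = 1, 1, 4, 7, 19, 40, 97, 217, 508, 1159, …
g: a_k = 1, 0, -1/2, 0, 1/24, 0, -1/720, 0, 1/40320, 0, …
h₀=f+g: left-lcm gives L₀, ord ≤ 3.
L = (43 + 292·x + 307·x^2 + 624·x^3 + 45·x^4 + 54·x^5) + (-9 - 7·x - 6·x^2 + 91·x^3 + 144·x^4 + 27·x^5 + 27·x^6)·Dx + (43 + 292·x + 307·x^2 + 624·x^3 + 45·x^4 + 54·x^5)·Dx^2 + (-9 - 7·x - 6·x^2 + 91·x^3 + 144·x^4 + 27·x^5 + 27·x^6)·Dx^3  (order 3).
h: a_k = 2, 1, 7/2, 7, 457/24, 40, 69839/720, 217, 20482561/40320, 1159, …
ICs: h(0) = 2, h′(0) = 1, h′′(0) = 7.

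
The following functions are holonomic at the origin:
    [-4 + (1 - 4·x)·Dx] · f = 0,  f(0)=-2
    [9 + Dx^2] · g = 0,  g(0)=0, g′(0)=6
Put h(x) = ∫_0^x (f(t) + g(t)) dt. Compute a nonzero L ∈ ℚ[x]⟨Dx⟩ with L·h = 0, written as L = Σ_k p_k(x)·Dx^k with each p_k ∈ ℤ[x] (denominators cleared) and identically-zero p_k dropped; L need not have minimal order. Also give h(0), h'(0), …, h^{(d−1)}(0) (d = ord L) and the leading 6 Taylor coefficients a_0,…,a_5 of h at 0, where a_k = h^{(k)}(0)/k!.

f: a_k = -2, -8, -32, -128, -512, -2048, …
g: a_k = 0, 6, 0, -9, 0, 81/20, …
Weyl lclm of L_f,L_g ⇒ L₀ (ord ≤ 3).
Integrate: L := L₀·Dx.
L = (3780 - 2592·x + 5184·x^2)·Dx + (-369 + 2124·x - 3888·x^2 + 5184·x^3)·Dx^2 + (420 - 288·x + 576·x^2)·Dx^3 + (-41 + 236·x - 432·x^2 + 576·x^3)·Dx^4  (order 4).
h: a_k = 0, -2, -1, -32/3, -137/4, -512/5, …
ICs: h(0) = 0, h′(0) = -2, h′′(0) = -2, h′′′(0) = -64.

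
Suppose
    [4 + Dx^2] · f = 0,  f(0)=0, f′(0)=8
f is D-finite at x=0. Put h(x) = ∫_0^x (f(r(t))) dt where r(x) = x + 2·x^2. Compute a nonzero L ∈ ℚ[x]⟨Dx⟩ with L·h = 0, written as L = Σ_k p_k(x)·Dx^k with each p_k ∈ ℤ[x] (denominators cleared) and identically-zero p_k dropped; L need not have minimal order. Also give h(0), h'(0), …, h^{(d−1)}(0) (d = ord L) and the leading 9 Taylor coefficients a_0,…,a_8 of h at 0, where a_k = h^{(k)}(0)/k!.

f: a_k = 0, 8, 0, -16/3, 0, 16/15, 0, -32/315, 0, …
h₀=f(r): pull back L_f along r ⇒ L₀.
h=∫₀ˣh₀: take L = L₀·Dx.
L = (4 + 48·x + 192·x^2 + 256·x^3)·Dx - 4·Dx^2 + (1 + 4·x)·Dx^3  (order 3).
h: a_k = 0, 0, 4, 16/3, -4/3, -32/5, -472/45, -32/7, 1676/315, …
ICs: h(0) = 0, h′(0) = 0, h′′(0) = 8.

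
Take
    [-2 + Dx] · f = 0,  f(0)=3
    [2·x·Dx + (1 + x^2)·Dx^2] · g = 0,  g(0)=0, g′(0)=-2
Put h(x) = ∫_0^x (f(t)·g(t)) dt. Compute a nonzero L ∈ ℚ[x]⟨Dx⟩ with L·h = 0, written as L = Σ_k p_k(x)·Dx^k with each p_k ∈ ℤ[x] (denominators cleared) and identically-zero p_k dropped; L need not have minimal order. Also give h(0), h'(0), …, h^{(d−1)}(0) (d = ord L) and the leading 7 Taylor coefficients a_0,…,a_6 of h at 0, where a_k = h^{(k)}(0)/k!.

f: a_k = 3, 6, 6, 4, 2, 4/5, 4/15, …
g: a_k = 0, -2, 0, 2/3, 0, -2/5, 0, …
h₀=f·g: eliminate ⇒ L₀, order ≤ 1·2.
Integrate: L := L₀·Dx.
L = (4 - 4·x + 4·x^2)·Dx + (-4 + 2·x - 4·x^2)·Dx^2 + (1 + x^2)·Dx^3  (order 3).
h: a_k = 0, 0, -3, -4, -5/2, -4/5, -1/5, …
ICs: h(0) = 0, h′(0) = 0, h′′(0) = -6.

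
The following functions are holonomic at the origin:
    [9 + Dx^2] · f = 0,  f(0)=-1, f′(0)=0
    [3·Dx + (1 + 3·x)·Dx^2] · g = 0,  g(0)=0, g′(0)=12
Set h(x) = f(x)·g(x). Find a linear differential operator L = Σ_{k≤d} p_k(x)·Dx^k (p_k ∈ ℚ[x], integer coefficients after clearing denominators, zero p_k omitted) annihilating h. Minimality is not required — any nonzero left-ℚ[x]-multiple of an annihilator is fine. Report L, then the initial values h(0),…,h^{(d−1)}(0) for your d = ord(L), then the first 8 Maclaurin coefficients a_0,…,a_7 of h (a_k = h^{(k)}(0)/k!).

f: a_k = -1, 0, 9/2, 0, -27/8, 0, 81/80, 0, …
g: a_k = 0, 12, -18, 36, -81, 972/5, -486, 8748/7, …
L₀ := L_f ⊗_s L_g (sym. prod.), ord ≤ 4.
L = (-81 + 486·x + 4617·x^2 + 11664·x^3 + 8748·x^4) + (36 + 540·x + 1944·x^2 + 1944·x^3)·Dx + (180·x + 1134·x^2 + 2592·x^3 + 1944·x^4)·Dx^2 + (4 + 60·x + 216·x^2 + 216·x^3)·Dx^3 + (1 + 14·x + 69·x^2 + 144·x^3 + 108·x^4)·Dx^4  (order 4).
h: a_k = 0, -12, 18, 18, 0, -729/10, 729/4, -67797/140, …
ICs: h(0) = 0, h′(0) = -12, h′′(0) = 36, h′′′(0) = 108.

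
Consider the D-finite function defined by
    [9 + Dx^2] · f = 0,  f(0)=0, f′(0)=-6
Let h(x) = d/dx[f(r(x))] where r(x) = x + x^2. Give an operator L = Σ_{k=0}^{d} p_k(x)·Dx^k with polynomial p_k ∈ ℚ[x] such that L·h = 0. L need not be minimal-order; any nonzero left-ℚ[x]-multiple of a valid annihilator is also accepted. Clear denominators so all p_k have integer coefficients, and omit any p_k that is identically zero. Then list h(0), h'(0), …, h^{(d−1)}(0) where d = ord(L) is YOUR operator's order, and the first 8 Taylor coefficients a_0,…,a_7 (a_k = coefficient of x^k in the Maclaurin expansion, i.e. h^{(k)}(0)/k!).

L = (21 + 72·x + 216·x^2 + 288·x^3 + 144·x^4) + (-6 - 12·x)·Dx + (1 + 4·x + 4·x^2)·Dx^2  (order 2).
h: a_k = -6, -12, 27, 108, 459/4, -135/2, -11097/40, -1377/5, …
ICs: h(0) = -6, h′(0) = -12.

f: a_k = 0, -6, 0, 9, 0, -81/20, 0, 243/280, …
f∘r: x↦r, Dx↦Dx/r' in L_f ⇒ L₀.
h₀' ⇒ L via d/dx closure of L₀.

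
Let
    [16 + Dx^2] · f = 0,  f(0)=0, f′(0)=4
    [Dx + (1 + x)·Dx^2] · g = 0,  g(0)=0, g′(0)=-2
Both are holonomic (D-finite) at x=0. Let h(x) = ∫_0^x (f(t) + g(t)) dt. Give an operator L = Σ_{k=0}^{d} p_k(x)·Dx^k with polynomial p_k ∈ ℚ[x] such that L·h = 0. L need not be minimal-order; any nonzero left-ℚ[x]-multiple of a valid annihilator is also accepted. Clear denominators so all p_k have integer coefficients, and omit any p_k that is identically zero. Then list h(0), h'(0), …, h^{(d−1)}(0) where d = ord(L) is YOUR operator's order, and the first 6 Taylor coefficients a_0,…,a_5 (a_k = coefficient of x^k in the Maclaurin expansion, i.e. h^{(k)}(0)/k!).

f: a_k = 0, 4, 0, -32/3, 0, 128/15, …
g: a_k = 0, -2, 1, -2/3, 1/2, -2/5, …
f+g: L₀ = lclm(L_f,L_g), ord ≤ 2+2.
∫: right-multiply L₀ by Dx.
L = (176 + 256·x + 128·x^2)·Dx^2 + (144 + 400·x + 384·x^2 + 128·x^3)·Dx^3 + (11 + 16·x + 8·x^2)·Dx^4 + (9 + 25·x + 24·x^2 + 8·x^3)·Dx^5  (order 5).
h: a_k = 0, 0, 1, 1/3, -17/6, 1/10, …
ICs: h(0) = 0, h′(0) = 0, h′′(0) = 2, h′′′(0) = 2, h′′′′(0) = -68.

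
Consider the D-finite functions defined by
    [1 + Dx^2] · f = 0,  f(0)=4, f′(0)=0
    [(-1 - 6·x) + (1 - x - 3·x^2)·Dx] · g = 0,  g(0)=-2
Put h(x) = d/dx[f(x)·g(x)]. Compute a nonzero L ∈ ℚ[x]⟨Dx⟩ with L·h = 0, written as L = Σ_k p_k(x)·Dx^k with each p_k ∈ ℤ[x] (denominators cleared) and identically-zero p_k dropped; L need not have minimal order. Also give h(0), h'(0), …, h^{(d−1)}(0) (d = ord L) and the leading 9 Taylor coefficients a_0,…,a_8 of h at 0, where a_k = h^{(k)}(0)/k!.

f: a_k = 4, 0, -2, 0, 1/6, 0, -1/180, 0, 1/10080, …
g: a_k = -2, -2, -8, -14, -38, -80, -194, -434, -1016, …
Sym-product of L_f,L_g gives L₀ (≤ ord 2).
Differentiate: ansatz ord ≤ ord L₀ ⇒ L.
L = (83 - 2·x - 5·x^2 + 6·x^3 + 9·x^4) + (16 + 98·x + 18·x^2 + 36·x^3)·Dx + (-5 + 4·x + 13·x^2 + 6·x^3 + 9·x^4)·Dx^2  (order 2).
h: a_k = -8, -56, -156, -1636/3, -4385/3, -63119/15, -994343/90, -18558737/630, -42422969/560, …
ICs: h(0) = -8, h′(0) = -56.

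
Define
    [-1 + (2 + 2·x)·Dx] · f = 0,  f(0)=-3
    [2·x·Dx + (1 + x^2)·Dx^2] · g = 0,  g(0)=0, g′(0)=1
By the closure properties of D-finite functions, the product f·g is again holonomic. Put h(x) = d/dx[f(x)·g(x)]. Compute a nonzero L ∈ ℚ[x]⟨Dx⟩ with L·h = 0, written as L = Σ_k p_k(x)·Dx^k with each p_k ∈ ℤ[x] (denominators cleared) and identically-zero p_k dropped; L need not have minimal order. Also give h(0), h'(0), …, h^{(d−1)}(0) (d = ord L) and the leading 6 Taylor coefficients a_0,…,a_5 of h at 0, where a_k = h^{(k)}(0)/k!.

f: a_k = -3, -3/2, 3/8, -3/16, 15/128, -21/256, …
g: a_k = 0, 1, 0, -1/3, 0, 1/5, …
h₀=f·g: eliminate ⇒ L₀, order ≤ 1·2.
h₀' ⇒ L via d/dx closure of L₀.
L = (5 + 40·x + 2·x^2 - 24·x^3 - 3·x^4) + (28 + 84·x + 72·x^2 - 56·x^3 - 84·x^4 - 12·x^5)·Dx + (12 + 8·x - 12·x^2 - 16·x^3 - 28·x^4 - 24·x^5 - 4·x^6)·Dx^2  (order 2).
h: a_k = -3, -3, 33/8, 5/4, -389/128, -1227/640, …
ICs: h(0) = -3, h′(0) = -3.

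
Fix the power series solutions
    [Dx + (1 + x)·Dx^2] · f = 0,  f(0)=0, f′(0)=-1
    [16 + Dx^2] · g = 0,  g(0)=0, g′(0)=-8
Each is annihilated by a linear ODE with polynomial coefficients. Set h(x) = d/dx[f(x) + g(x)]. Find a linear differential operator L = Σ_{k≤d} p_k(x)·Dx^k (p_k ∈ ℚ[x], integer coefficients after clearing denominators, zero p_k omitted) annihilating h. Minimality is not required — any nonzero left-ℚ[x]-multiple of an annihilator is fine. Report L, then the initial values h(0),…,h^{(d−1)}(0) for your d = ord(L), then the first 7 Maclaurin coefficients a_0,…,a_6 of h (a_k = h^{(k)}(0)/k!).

L = (176 + 256·x + 128·x^2) + (144 + 400·x + 384·x^2 + 128·x^3)·Dx + (11 + 16·x + 8·x^2)·Dx^2 + (9 + 25·x + 24·x^2 + 8·x^3)·Dx^3  (order 3).
h: a_k = -9, 1, 63, 1, -259/3, 1, 2003/45, …
ICs: h(0) = -9, h′(0) = 1, h′′(0) = 126.

f: a_k = 0, -1, 1/2, -1/3, 1/4, -1/5, 1/6, …
g: a_k = 0, -8, 0, 64/3, 0, -256/15, 0, …
Weyl lclm of L_f,L_g ⇒ L₀ (ord ≤ 4).
Differentiate: ansatz ord ≤ ord L₀ ⇒ L.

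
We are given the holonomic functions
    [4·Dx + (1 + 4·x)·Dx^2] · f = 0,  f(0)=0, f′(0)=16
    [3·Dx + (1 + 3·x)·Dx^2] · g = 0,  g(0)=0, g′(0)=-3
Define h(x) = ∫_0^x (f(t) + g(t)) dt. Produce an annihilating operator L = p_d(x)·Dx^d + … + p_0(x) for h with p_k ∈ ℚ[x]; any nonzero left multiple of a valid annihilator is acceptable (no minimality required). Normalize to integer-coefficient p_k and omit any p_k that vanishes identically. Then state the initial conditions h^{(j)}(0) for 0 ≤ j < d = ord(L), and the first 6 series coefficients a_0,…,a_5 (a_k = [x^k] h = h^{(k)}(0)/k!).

L = 24·Dx^2 + (14 + 48·x)·Dx^3 + (1 + 7·x + 12·x^2)·Dx^4  (order 4).
h: a_k = 0, 0, 13/2, -55/6, 229/12, -943/20, …
ICs: h(0) = 0, h′(0) = 0, h′′(0) = 13, h′′′(0) = -55.

f: a_k = 0, 16, -32, 256/3, -256, 4096/5, …
g: a_k = 0, -3, 9/2, -9, 81/4, -243/5, …
h₀=f+g: left-lcm gives L₀, ord ≤ 4.
∫: right-multiply L₀ by Dx.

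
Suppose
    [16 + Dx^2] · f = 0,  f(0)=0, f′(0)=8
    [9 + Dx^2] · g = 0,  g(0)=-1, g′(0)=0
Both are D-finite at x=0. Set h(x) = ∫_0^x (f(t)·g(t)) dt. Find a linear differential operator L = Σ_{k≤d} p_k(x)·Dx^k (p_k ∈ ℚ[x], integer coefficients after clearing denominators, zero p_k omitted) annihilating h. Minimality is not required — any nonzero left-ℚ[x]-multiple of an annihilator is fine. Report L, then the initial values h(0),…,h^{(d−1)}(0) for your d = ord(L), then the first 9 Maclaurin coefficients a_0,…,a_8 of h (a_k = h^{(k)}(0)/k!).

L = 49·Dx + 50·Dx^3 + Dx^5  (order 5).
h: a_k = 0, 0, -4, 0, 43/3, 0, -2101/90, 0, 102943/5040, …
ICs: h(0) = 0, h′(0) = 0, h′′(0) = -8, h′′′(0) = 0, h′′′′(0) = 344.

f: a_k = 0, 8, 0, -64/3, 0, 256/15, 0, -2048/315, 0, …
g: a_k = -1, 0, 9/2, 0, -27/8, 0, 81/80, 0, -729/4480, …
Product ⇒ symmetric product L₀, ord ≤ 4.
∫: right-multiply L₀ by Dx.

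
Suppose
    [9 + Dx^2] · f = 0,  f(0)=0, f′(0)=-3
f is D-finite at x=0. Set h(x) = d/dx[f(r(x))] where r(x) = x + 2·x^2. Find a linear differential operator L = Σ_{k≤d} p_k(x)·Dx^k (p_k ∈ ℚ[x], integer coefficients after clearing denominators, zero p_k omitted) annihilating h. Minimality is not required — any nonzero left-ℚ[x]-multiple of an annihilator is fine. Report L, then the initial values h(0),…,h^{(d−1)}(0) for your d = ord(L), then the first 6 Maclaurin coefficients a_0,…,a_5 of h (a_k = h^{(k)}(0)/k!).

L = (57 + 144·x + 864·x^2 + 2304·x^3 + 2304·x^4) + (-12 - 48·x)·Dx + (1 + 8·x + 16·x^2)·Dx^2  (order 2).
h: a_k = -3, -12, 27/2, 108, 2079/8, 189/2, …
ICs: h(0) = -3, h′(0) = -12.

f: a_k = 0, -3, 0, 9/2, 0, -81/40, …
h₀=f(r): pull back L_f along r ⇒ L₀.
h=h₀': d/dx-closure on L₀ ⇒ L.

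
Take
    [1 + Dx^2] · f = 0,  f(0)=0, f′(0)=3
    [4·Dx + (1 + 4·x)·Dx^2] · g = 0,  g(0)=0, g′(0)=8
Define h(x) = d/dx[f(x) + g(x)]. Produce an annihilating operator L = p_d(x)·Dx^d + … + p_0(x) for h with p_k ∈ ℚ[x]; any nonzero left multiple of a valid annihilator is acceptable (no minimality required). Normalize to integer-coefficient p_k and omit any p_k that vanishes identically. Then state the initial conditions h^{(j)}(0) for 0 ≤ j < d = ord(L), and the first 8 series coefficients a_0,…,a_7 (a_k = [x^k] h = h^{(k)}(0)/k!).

L = (388 + 32·x + 64·x^2) + (33 + 140·x + 48·x^2 + 64·x^3)·Dx + (388 + 32·x + 64·x^2)·Dx^2 + (33 + 140·x + 48·x^2 + 64·x^3)·Dx^3  (order 3).
h: a_k = 11, -32, 253/2, -512, 16385/8, -8192, 7864319/240, -131072, …
ICs: h(0) = 11, h′(0) = -32, h′′(0) = 253.

f: a_k = 0, 3, 0, -1/2, 0, 1/40, 0, -1/1680, …
g: a_k = 0, 8, -16, 128/3, -128, 2048/5, -4096/3, 32768/7, …
f+g: L₀ = lclm(L_f,L_g), ord ≤ 2+2.
Differentiate: ansatz ord ≤ ord L₀ ⇒ L.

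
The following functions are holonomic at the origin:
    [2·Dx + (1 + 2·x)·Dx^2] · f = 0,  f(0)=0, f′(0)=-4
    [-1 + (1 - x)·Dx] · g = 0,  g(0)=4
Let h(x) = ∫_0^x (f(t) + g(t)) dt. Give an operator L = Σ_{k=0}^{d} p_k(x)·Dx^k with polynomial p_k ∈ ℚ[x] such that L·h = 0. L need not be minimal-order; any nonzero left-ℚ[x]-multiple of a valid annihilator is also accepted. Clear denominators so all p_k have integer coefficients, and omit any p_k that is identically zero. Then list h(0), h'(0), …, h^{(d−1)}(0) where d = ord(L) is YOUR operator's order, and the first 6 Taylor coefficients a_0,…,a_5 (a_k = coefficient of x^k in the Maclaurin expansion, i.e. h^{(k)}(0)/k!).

f: a_k = 0, -4, 4, -16/3, 8, -64/5, …
g: a_k = 4, 4, 4, 4, 4, 4, …
Weyl lclm of L_f,L_g ⇒ L₀ (ord ≤ 3).
h=∫₀ˣh₀: take L = L₀·Dx.
L = (-14 - 4·x)·Dx^2 + (1 - 20·x - 8·x^2)·Dx^3 + (2 + 3·x - 3·x^2 - 2·x^3)·Dx^4  (order 4).
h: a_k = 0, 4, 0, 8/3, -1/3, 12/5, …
ICs: h(0) = 0, h′(0) = 4, h′′(0) = 0, h′′′(0) = 16.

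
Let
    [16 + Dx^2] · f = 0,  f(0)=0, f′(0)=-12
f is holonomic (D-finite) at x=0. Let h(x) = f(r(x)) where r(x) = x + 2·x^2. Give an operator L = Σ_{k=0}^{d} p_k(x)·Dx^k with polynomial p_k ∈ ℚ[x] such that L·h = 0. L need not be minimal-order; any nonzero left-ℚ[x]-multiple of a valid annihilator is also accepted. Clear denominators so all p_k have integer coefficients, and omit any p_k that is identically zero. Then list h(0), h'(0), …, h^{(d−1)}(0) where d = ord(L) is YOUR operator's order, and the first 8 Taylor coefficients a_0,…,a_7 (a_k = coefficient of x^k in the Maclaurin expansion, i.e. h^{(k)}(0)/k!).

f: a_k = 0, -12, 0, 32, 0, -128/5, 0, 1024/105, …
h₀=f(r): pull back L_f along r ⇒ L₀.
L = (16 + 192·x + 768·x^2 + 1024·x^3) - 4·Dx + (1 + 4·x)·Dx^2  (order 2).
h: a_k = 0, -12, -24, 32, 192, 1792/5, 0, -106496/105, …
ICs: h(0) = 0, h′(0) = -12.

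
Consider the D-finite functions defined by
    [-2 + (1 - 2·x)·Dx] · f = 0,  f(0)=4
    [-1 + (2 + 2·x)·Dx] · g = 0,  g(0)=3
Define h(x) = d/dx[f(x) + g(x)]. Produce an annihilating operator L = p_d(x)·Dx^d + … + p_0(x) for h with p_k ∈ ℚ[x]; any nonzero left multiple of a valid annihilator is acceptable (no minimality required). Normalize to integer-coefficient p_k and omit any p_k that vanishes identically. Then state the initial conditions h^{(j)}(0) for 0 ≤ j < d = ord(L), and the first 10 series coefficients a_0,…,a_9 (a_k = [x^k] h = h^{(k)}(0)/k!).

L = (-20 - 8·x) + (-31 - 68·x - 28·x^2)·Dx + (6 - 2·x - 16·x^2 - 8·x^3)·Dx^2  (order 2).
h: a_k = 19/2, 125/4, 1545/16, 8177/32, 163945/256, 786243/512, 7340725/2048, 33553145/4096, 1207978857/65536, 5368672655/131072, …
ICs: h(0) = 19/2, h′(0) = 125/4.

f: a_k = 4, 8, 16, 32, 64, 128, 256, 512, 1024, 2048, …
g: a_k = 3, 3/2, -3/8, 3/16, -15/128, 21/256, -63/1024, 99/2048, -1287/32768, 2145/65536, …
f+g: L₀ = lclm(L_f,L_g), ord ≤ 1+1.
Derive L from L₀ (diff closure).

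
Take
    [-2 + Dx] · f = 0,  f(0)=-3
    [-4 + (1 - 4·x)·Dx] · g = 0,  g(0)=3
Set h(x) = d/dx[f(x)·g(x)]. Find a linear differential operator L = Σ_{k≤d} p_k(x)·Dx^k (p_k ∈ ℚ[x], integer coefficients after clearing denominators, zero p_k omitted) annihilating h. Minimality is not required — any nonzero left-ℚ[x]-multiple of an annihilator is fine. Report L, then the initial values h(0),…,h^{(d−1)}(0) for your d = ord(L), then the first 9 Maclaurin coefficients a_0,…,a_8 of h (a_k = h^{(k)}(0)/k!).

L = (26 - 48·x + 32·x^2) + (-3 + 16·x - 16·x^2)·Dx  (order 1).
h: a_k = -54, -468, -2844, -15192, -75972, -1823352/5, -8508984/5, -272287504/35, -1225293772/35, …
ICs: h(0) = -54.

f: a_k = -3, -6, -6, -4, -2, -4/5, -4/15, -8/105, -2/105, …
g: a_k = 3, 12, 48, 192, 768, 3072, 12288, 49152, 196608, …
h₀=f·g: eliminate ⇒ L₀, order ≤ 1·1.
Differentiate: ansatz ord ≤ ord L₀ ⇒ L.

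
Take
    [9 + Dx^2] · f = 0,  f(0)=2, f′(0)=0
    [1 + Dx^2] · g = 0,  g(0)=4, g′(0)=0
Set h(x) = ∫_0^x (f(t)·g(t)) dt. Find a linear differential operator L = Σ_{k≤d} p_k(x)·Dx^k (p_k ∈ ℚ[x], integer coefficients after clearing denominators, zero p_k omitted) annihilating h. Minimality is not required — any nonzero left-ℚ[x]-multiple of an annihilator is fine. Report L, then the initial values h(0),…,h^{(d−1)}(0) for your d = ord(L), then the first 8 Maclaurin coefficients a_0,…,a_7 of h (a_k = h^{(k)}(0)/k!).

f: a_k = 2, 0, -9, 0, 27/4, 0, -81/40, 0, …
g: a_k = 4, 0, -2, 0, 1/6, 0, -1/180, 0, …
f·g: L₀ = L_f ⊗_s L_g, ord ≤ 2·2.
∫: right-multiply L₀ by Dx.
L = 64·Dx + 20·Dx^3 + Dx^5  (order 5).
h: a_k = 0, 8, 0, -40/3, 0, 136/15, 0, -208/63, …
ICs: h(0) = 0, h′(0) = 8, h′′(0) = 0, h′′′(0) = -80, h′′′′(0) = 0.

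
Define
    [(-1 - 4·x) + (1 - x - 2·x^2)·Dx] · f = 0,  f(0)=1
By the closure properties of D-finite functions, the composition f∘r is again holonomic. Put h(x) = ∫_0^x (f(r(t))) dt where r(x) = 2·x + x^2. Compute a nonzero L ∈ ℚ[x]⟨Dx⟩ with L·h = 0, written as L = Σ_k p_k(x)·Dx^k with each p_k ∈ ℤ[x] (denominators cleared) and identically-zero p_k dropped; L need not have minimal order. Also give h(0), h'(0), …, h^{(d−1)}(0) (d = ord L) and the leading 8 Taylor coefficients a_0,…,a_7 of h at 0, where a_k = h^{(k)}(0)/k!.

f: a_k = 1, 1, 3, 5, 11, 21, 43, 85, …
h₀=f(r): pull back L_f along r ⇒ L₀.
Integrate: L := L₀·Dx.
L = (2 + 16·x + 8·x^2)·Dx + (-1 + 3·x + 6·x^2 + 2·x^3)·Dx^2  (order 2).
h: a_k = 0, 1, 1, 13/3, 13, 239/5, 527/3, 4701/7, …
ICs: h(0) = 0, h′(0) = 1.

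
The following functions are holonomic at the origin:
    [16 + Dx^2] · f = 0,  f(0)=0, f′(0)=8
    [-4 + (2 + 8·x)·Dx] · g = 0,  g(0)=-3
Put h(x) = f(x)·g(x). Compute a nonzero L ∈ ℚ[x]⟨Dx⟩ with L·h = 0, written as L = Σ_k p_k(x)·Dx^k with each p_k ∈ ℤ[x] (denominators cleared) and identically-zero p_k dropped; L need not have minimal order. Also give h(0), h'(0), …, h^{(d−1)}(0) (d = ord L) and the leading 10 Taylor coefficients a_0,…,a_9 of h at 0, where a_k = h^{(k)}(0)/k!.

f: a_k = 0, 8, 0, -64/3, 0, 256/15, 0, -2048/315, 0, 4096/2835, …
g: a_k = -3, -6, 6, -12, 30, -84, 252, -792, 2574, -8580, …
Product ⇒ symmetric product L₀, ord ≤ 2.
L = (28 + 128·x + 256·x^2) + (-4 - 16·x)·Dx + (1 + 8·x + 16·x^2)·Dx^2  (order 2).
h: a_k = 0, -24, -48, 112, 32, 304/5, -2592/5, 31456/21, -494528/105, 2964400/189, …
ICs: h(0) = 0, h′(0) = -24.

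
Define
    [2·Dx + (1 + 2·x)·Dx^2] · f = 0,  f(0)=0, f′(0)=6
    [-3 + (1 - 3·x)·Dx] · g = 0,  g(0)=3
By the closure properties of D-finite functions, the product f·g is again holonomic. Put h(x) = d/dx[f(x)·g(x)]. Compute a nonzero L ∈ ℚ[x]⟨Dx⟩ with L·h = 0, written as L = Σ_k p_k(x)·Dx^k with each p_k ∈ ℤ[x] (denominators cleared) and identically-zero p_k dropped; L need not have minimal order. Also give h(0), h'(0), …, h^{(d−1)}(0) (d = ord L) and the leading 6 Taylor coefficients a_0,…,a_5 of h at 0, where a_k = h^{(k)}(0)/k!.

f: a_k = 0, 6, -6, 8, -12, 96/5, …
g: a_k = 3, 9, 27, 81, 243, 729, …
Sym-product of L_f,L_g gives L₀ (≤ ord 2).
Differentiate: ansatz ord ≤ ord L₀ ⇒ L.
L = 24 + (5 + 30·x)·Dx + (-1 + x + 6·x^2)·Dx^2  (order 2).
h: a_k = 18, 72, 396, 1440, 5688, 99504/5, …
ICs: h(0) = 18, h′(0) = 72.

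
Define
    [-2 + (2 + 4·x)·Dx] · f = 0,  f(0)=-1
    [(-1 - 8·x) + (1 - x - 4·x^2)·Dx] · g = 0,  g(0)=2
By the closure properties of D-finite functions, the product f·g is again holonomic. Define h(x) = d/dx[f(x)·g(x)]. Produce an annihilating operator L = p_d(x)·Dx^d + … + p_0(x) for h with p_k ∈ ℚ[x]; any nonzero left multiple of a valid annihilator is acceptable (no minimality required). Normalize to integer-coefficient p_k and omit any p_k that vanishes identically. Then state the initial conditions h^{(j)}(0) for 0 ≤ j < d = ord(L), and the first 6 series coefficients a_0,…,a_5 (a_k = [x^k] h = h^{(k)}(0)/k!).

f: a_k = -1, -1, 1/2, -1/2, 5/8, -7/8, …
g: a_k = 2, 2, 10, 18, 58, 130, …
f·g: L₀ = L_f ⊗_s L_g, ord ≤ 1·1.
h₀' ⇒ L via d/dx closure of L₀.
L = (11 + 84·x + 243·x^2 + 360·x^3 + 240·x^4) + (-2 - 11·x - 9·x^2 + 58·x^3 + 144·x^4 + 96·x^5)·Dx  (order 1).
h: a_k = -4, -22, -84, -283, -1845/2, -11157/4, …
ICs: h(0) = -4.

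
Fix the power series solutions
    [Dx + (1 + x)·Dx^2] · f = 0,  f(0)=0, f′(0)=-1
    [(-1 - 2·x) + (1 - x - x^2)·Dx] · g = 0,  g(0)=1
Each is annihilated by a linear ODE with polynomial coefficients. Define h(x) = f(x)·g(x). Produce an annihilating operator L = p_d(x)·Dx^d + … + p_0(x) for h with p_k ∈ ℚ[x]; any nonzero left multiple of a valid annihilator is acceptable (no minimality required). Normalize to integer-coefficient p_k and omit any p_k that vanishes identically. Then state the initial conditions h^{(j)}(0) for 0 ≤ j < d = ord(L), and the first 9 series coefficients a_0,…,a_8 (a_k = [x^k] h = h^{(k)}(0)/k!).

f: a_k = 0, -1, 1/2, -1/3, 1/4, -1/5, 1/6, -1/7, 1/8, …
g: a_k = 1, 1, 2, 3, 5, 8, 13, 21, 34, …
h₀=f·g: eliminate ⇒ L₀, order ≤ 2·1.
L = (3 + 4·x) + (1 + 7·x + 5·x^2)·Dx + (-1 + 2·x^2 + x^3)·Dx^2  (order 2).
h: a_k = 0, -1, -1/2, -11/6, -25/12, -247/60, -181/30, -1441/140, -13609/840, …
ICs: h(0) = 0, h′(0) = -1.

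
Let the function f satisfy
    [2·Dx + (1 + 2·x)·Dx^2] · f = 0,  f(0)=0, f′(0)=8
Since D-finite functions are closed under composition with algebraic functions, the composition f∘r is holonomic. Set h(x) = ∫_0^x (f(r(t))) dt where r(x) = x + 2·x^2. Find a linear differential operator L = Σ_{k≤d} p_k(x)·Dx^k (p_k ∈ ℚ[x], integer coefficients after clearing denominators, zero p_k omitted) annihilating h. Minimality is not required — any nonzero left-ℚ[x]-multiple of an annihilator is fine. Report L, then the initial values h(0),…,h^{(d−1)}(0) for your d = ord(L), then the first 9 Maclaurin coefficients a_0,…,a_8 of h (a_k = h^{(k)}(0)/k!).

L = (-2 + 8·x + 16·x^2)·Dx^2 + (1 + 6·x + 12·x^2 + 16·x^3)·Dx^3  (order 3).
h: a_k = 0, 0, 4, 8/3, -16/3, 16/5, 64/15, -256/21, 64/7, …
ICs: h(0) = 0, h′(0) = 0, h′′(0) = 8.

f: a_k = 0, 8, -8, 32/3, -16, 128/5, -128/3, 512/7, -128, …
Substitute x→r, Dx→(1/r')Dx; clear ⇒ L₀.
∫: right-multiply L₀ by Dx.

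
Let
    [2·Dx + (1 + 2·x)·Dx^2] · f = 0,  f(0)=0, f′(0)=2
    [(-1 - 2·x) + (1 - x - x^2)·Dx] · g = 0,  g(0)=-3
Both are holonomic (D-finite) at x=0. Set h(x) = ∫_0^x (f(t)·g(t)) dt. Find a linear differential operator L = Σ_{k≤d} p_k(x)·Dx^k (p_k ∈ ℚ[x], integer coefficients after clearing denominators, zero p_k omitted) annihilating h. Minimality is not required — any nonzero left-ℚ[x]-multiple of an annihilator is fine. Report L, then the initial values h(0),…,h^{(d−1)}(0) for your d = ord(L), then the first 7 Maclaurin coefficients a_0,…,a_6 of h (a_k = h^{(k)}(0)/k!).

f: a_k = 0, 2, -2, 8/3, -4, 32/5, -32/3, …
g: a_k = -3, -3, -6, -9, -15, -24, -39, …
L₀ := L_f ⊗_s L_g (sym. prod.), ord ≤ 2.
h=∫₀ˣh₀: take L = L₀·Dx.
L = (4 + 8·x)·Dx + (10·x + 10·x^2)·Dx^2 + (-1 - x + 3·x^2 + 2·x^3)·Dx^3  (order 3).
h: a_k = 0, 0, -3, 0, -7/2, -2/5, -88/15, …
ICs: h(0) = 0, h′(0) = 0, h′′(0) = -6.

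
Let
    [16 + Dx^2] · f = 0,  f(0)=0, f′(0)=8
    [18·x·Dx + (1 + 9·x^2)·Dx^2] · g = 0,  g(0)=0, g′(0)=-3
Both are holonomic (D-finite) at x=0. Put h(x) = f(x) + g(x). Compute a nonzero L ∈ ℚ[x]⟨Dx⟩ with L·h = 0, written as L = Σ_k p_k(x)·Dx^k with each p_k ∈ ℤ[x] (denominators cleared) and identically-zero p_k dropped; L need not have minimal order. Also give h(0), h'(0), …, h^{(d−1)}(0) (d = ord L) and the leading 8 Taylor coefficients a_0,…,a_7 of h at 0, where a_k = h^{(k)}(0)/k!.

L = (-13248·x + 181440·x^3 + 186624·x^5)·Dx + (-16 + 6048·x^2 + 66096·x^4 + 93312·x^6)·Dx^2 + (-828·x + 11340·x^3 + 11664·x^5)·Dx^3 + (-1 + 378·x^2 + 4131·x^4 + 5832·x^6)·Dx^4  (order 4).
h: a_k = 0, 5, 0, -37/3, 0, -473/15, 0, 96367/315, …
ICs: h(0) = 0, h′(0) = 5, h′′(0) = 0, h′′′(0) = -74.

f: a_k = 0, 8, 0, -64/3, 0, 256/15, 0, -2048/315, …
g: a_k = 0, -3, 0, 9, 0, -243/5, 0, 2187/7, …
Sum ⇒ L₀ = lclm(L_f,L_g) in ℚ(x)⟨Dx⟩.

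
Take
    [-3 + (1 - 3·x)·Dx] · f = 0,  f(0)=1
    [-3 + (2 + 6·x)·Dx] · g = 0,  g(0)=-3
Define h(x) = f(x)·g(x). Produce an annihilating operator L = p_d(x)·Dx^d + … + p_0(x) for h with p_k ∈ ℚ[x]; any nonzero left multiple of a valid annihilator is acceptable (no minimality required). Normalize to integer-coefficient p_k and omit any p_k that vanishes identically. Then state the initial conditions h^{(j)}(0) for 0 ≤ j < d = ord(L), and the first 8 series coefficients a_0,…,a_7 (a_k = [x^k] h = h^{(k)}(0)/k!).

L = (9 + 9·x) + (-2 + 18·x^2)·Dx  (order 1).
h: a_k = -3, -27/2, -297/8, -1863/16, -43497/128, -266085/256, -3147093/1024, -19099071/2048, …
ICs: h(0) = -3.

f: a_k = 1, 3, 9, 27, 81, 243, 729, 2187, …
g: a_k = -3, -9/2, 27/8, -81/16, 1215/128, -5103/256, 45927/1024, -216513/2048, …
Sym-product of L_f,L_g gives L₀ (≤ ord 1).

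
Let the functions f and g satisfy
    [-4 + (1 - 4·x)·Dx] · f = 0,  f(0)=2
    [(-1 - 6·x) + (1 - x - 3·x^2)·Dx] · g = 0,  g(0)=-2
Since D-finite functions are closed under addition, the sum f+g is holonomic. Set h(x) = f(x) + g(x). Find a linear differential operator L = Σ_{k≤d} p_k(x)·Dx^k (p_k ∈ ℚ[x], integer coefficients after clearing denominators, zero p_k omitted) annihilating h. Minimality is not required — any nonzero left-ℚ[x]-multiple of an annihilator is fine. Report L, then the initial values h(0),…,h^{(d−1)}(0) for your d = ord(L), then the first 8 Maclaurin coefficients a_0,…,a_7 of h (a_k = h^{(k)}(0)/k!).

L = (-72·x + 72·x^2 - 96·x^3) + (8 - 6·x - 66·x^2 + 112·x^3 - 192·x^4)·Dx + (-1 + 7·x - 15·x^2 + 10·x^3 + 20·x^4 - 48·x^5)·Dx^2  (order 2).
h: a_k = 0, 6, 24, 114, 474, 1968, 7998, 32334, …
ICs: h(0) = 0, h′(0) = 6.

f: a_k = 2, 8, 32, 128, 512, 2048, 8192, 32768, …
g: a_k = -2, -2, -8, -14, -38, -80, -194, -434, …
f+g: L₀ = lclm(L_f,L_g), ord ≤ 1+1.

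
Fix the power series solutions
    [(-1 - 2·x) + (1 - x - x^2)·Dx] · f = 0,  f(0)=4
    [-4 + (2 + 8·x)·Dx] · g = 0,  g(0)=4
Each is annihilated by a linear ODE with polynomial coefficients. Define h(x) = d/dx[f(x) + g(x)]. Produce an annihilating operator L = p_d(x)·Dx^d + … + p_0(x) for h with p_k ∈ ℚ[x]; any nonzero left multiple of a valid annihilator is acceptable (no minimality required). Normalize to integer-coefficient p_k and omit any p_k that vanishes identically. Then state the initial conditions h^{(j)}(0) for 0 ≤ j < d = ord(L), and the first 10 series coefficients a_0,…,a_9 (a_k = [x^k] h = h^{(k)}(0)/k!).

f: a_k = 4, 4, 8, 12, 20, 32, 52, 84, 136, 220, …
g: a_k = 4, 8, -8, 16, -40, 112, -336, 1056, -3432, 11440, …
Weyl lclm of L_f,L_g ⇒ L₀ (ord ≤ 2).
h₀' ⇒ L via d/dx closure of L₀.
L = (-42 - 132·x - 204·x^2 - 96·x^3 - 60·x^4) + (-3 - 96·x - 384·x^2 - 540·x^3 - 354·x^4 - 180·x^5)·Dx + (3 + 21·x + 33·x^2 - 26·x^3 - 78·x^4 - 98·x^5 - 40·x^6)·Dx^2  (order 2).
h: a_k = 12, 0, 84, -80, 720, -1704, 7980, -26368, 104940, -385400, …
ICs: h(0) = 12, h′(0) = 0.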